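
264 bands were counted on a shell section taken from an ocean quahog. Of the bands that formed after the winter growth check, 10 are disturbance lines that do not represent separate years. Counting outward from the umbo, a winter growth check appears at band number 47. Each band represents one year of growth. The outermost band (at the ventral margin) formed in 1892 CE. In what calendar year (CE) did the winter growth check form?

Between band 47 and the ventral margin there are 264 − 47 = 217 bands.
Removing the 10 false bands leaves 217 − 10 = 207 true bands beyond the winter growth check.
1892 − 207 = 1685 CE.

1685 CE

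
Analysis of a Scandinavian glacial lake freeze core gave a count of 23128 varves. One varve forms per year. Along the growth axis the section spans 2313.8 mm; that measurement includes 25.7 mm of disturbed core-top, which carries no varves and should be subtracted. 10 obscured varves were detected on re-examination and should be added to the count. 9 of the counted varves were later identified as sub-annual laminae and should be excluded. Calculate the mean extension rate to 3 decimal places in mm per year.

True varve count = 23128 − 9 + 10 = 23129.
Net length = 2313.8 − 25.7 = 2288.1 mm.
Mean rate = 2288.1 mm / 23129 years ≈ 0.099 mm per year.

0.099 mm per year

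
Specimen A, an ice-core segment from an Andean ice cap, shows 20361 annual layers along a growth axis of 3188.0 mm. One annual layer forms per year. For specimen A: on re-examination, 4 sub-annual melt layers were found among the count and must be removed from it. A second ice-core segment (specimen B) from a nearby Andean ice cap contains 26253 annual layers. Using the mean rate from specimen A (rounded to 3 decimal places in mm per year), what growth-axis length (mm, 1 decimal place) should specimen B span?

4121.7 mm

Specimen A: adjusted count: 20361 − 4 = 20357 annual layers.
A: 3188.0 mm over 20357 years gives 3188.0 / 20357 ≈ 0.157 mm per year.
For B, 0.157 mm/year × 26253 years = 4121.7 mm.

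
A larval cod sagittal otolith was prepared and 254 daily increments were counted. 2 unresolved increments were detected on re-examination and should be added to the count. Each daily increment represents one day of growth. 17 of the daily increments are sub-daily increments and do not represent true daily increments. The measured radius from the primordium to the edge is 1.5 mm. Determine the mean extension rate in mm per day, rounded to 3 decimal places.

0.006 mm per day

True daily increment count = 254 − 17 + 2 = 239.
Mean rate = 1.5 mm / 239 days ≈ 0.006 mm per day.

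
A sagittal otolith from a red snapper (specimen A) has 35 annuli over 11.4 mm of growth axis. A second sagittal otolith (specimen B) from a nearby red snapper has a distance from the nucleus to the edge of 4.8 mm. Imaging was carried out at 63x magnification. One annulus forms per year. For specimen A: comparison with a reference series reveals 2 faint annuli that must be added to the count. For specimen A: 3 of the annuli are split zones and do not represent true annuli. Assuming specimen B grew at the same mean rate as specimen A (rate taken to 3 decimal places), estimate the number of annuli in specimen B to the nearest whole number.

14 annuli

Specimen A: correcting the raw count gives 35 − 3 + 2 = 34 true annuli.
A: 11.4 mm over 34 years gives 11.4 / 34 ≈ 0.335 mm/yr.
Specimen B: 4.8 mm / 0.335 mm per year = 14.33 years ≈ 14 annuli.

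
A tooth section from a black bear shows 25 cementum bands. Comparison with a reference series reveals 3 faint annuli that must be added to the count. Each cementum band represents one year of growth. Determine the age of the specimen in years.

28 years

After corrections the count is 25 + 3 = 28 cementum bands.
With a one-to-one cementum band periodicity this is 28 years.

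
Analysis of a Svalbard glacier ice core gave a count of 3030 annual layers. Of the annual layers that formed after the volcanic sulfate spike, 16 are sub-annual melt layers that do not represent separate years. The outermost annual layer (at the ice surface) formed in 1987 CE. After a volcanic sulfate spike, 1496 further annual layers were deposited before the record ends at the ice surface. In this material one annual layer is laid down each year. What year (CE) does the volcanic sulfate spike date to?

507 CE

1496 annual layers formed after the volcanic sulfate spike.
1496 − 16 false = 1480 true annual layers after the volcanic sulfate spike.
The annual layer at the ice surface is 1987 CE, so the volcanic sulfate spike dates to 1987 − 1480 = 507 CE.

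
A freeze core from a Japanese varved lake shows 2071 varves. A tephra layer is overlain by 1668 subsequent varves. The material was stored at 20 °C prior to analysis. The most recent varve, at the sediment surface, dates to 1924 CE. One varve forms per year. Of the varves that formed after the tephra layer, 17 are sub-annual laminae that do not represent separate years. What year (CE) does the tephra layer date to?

There are 1668 varves younger than the tephra layer.
1668 − 17 false = 1651 true varves after the tephra layer.
1924 − 1651 = 273 CE.

273 CE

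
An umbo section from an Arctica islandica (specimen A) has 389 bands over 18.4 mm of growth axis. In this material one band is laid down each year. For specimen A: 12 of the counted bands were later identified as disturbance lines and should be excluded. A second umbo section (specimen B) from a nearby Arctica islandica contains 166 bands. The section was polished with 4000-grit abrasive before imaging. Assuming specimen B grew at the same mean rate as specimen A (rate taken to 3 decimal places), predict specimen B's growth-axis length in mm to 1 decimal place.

Specimen A: true band count = 389 − 12 = 377.
A: Extension rate ≈ 18.4 / 377 = 0.049 mm/yr.
For B, 0.049 mm/year × 166 years = 8.1 mm.

8.1 mm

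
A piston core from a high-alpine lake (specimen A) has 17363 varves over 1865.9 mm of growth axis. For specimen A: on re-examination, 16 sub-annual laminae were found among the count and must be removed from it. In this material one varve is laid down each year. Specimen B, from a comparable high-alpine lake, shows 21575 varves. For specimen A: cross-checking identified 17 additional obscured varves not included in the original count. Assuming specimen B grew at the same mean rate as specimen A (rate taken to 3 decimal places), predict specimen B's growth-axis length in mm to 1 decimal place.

2308.5 mm

Specimen A: correcting the raw count gives 17363 − 16 + 17 = 17364 true varves.
A: Extension rate ≈ 1865.9 / 17364 = 0.107 mm/year.
For B, 0.107 mm/year × 21575 years = 2308.5 mm.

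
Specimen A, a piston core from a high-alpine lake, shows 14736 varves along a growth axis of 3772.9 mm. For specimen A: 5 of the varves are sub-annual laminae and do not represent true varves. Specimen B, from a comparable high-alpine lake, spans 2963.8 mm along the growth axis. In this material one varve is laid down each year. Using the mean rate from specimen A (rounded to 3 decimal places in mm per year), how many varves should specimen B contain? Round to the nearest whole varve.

Specimen A: true varve count = 14736 − 5 = 14731.
A: Extension rate ≈ 3772.9 / 14731 = 0.256 mm/year.
For B, 2963.8 / 0.256 = 11577.34 years ≈ 11577 varves.

11577 varves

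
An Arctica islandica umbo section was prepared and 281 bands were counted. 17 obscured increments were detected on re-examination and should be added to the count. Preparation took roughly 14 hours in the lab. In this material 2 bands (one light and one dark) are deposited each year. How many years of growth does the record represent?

After corrections the count is 281 + 17 = 298 bands.
With 2 bands per year, 298 / 2 = 149 years.

149 years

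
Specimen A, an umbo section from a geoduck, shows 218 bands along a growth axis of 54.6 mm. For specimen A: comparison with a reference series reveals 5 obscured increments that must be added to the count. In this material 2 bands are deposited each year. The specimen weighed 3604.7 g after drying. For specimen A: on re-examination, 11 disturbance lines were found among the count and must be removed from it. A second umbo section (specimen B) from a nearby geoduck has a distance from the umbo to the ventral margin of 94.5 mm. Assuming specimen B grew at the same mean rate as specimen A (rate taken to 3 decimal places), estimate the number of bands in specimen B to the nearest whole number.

367 bands

Specimen A: true band count = 218 − 11 + 5 = 212.
Specimen A: with 2 bands per year, 212 / 2 = 106 years.
A: 54.6 mm over 106 years gives 54.6 / 106 ≈ 0.515 mm per year.
B spans 94.5 / 0.515 = 183.50 years; at 2 bands per year that is 183.50 × 2 ≈ 367 bands.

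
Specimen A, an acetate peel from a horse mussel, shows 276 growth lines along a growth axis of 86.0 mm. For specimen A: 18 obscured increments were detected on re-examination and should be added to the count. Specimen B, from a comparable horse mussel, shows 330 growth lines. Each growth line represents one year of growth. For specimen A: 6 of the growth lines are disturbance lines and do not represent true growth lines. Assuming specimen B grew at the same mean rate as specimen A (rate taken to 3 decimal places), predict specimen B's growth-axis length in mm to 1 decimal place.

Specimen A: adjusted count: 276 − 6 + 18 = 288 growth lines.
A: Mean rate = 86.0 mm / 288 years ≈ 0.299 mm per year.
B's length ≈ 0.299 × 330 = 98.7 mm.

98.7 mm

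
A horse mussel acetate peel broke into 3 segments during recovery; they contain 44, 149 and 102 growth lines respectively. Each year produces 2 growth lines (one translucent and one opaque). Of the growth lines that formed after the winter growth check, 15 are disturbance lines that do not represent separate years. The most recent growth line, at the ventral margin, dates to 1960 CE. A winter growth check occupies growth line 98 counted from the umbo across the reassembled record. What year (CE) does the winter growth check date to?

1869 CE

Total growth lines = 44 + 149 + 102 = 295.
The winter growth check sits at growth line 98 from the umbo, so 295 − 98 = 197 growth lines formed after it.
197 − 15 false = 182 true growth lines after the winter growth check.
Dividing by 2 growth lines per year: 182 / 2 = 91 years.
The growth line at the ventral margin is 1960 CE, so the winter growth check dates to 1960 − 91 = 1869 CE.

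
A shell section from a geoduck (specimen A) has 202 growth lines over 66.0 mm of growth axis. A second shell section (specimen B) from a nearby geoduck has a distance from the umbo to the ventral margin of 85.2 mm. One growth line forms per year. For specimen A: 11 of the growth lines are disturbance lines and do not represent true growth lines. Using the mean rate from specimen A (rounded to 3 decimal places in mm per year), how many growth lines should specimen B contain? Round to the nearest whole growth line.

246 growth lines

Specimen A: adjusted count: 202 − 11 = 191 growth lines.
A: Mean rate = 66.0 mm / 191 years ≈ 0.346 mm/yr.
Specimen B: 85.2 mm / 0.346 mm per year = 246.24 years ≈ 246 growth lines.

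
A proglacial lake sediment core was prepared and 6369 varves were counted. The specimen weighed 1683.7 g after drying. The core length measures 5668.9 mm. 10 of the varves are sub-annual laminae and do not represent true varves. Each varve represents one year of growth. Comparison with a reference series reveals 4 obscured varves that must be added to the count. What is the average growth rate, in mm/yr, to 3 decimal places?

0.891 mm/yr

True varve count = 6369 − 10 + 4 = 6363.
Extension rate ≈ 5668.9 / 6363 = 0.891 mm/yr.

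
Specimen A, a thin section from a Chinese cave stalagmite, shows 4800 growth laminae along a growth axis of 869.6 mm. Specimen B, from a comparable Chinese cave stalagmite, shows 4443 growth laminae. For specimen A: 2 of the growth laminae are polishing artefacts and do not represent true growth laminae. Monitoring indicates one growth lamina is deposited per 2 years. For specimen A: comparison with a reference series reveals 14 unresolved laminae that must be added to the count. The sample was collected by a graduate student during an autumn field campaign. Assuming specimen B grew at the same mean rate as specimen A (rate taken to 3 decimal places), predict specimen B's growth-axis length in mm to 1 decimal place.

Specimen A: true growth lamina count = 4800 − 2 + 14 = 4812.
Specimen A: at 2 years per growth lamina, 4812 × 2 = 9624 years.
A: Mean rate = 869.6 mm / 9624 years ≈ 0.090 mm per year.
Specimen B: multiplying by 2 years per growth lamina: 4443 × 2 = 8886 years. Length of B = 0.090 × 8886 = 799.7 mm.

799.7 mm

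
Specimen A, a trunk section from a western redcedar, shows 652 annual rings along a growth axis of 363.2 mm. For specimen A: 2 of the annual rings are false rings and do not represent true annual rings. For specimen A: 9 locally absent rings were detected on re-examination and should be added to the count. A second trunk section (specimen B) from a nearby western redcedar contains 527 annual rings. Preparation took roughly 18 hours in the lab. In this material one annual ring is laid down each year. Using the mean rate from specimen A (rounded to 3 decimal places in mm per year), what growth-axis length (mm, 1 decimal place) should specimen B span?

Specimen A: true annual ring count = 652 − 2 + 9 = 659.
A: Extension rate ≈ 363.2 / 659 = 0.551 mm/year.
Length of B = 0.551 × 527 = 290.4 mm.

290.4 mm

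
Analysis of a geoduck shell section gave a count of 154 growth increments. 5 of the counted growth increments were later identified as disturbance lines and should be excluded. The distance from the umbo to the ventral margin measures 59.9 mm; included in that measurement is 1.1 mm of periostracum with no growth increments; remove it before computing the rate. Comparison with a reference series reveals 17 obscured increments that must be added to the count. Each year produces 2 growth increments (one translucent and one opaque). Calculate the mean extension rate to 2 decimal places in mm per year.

After corrections the count is 154 − 5 + 17 = 166 growth increments.
166 growth increments at 2 per year is 166 / 2 = 83 years.
Net length = 59.9 − 1.1 = 58.8 mm.
Mean rate = 58.8 mm / 83 years ≈ 0.71 mm per year.

0.71 mm per year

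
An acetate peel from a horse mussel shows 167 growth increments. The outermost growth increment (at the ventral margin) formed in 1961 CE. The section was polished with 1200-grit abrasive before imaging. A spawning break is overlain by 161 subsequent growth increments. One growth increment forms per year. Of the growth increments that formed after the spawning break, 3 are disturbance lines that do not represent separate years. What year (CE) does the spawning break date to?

1803 CE

There are 161 growth increments younger than the spawning break.
161 − 3 false = 158 true growth increments after the spawning break.
1961 − 158 = 1803 CE.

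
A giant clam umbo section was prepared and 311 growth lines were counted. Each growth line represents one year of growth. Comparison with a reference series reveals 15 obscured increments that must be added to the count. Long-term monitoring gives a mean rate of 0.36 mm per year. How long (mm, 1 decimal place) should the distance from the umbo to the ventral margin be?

Adjusted count: 311 + 15 = 326 growth lines.
Length ≈ 0.36 × 326 = 117.4 mm.

117.4 mm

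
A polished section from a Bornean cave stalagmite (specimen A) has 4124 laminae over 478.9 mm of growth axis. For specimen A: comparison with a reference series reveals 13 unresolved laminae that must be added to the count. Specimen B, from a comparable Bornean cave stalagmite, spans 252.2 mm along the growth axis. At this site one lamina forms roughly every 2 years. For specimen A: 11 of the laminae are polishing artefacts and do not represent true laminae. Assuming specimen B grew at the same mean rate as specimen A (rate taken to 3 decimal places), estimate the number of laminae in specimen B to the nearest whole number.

Specimen A: adjusted count: 4124 − 11 + 13 = 4126 laminae.
Specimen A: multiplying by 2 years per lamina: 4126 × 2 = 8252 years.
A: Extension rate ≈ 478.9 / 8252 = 0.058 mm/year.
Specimen B: 252.2 mm / 0.058 mm per year = 4348.28 years; at 2 years per lamina that is 4348.28 / 2 ≈ 2174 laminae.

2174 laminae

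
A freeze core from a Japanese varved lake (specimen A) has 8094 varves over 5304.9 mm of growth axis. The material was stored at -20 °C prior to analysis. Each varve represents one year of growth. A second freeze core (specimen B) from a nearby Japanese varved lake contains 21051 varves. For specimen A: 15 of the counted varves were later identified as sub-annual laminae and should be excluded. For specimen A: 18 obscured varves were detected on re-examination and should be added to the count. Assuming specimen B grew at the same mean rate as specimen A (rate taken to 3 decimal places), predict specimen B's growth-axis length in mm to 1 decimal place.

Specimen A: adjusted count: 8094 − 15 + 18 = 8097 varves.
A: Extension rate ≈ 5304.9 / 8097 = 0.655 mm per year.
Length of B = 0.655 × 21051 = 13788.4 mm.

13788.4 mm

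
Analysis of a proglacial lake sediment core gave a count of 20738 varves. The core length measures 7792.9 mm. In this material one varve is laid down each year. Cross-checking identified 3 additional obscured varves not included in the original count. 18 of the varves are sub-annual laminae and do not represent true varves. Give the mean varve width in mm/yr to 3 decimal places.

After corrections the count is 20738 − 18 + 3 = 20723 varves.
Mean rate = 7792.9 mm / 20723 years ≈ 0.376 mm/yr.

0.376 mm/yr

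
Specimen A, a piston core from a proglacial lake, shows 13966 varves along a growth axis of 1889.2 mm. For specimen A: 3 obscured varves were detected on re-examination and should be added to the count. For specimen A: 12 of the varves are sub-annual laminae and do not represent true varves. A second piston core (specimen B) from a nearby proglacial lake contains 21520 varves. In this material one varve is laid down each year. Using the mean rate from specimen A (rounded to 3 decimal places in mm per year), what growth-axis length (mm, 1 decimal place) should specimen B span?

Specimen A: true varve count = 13966 − 12 + 3 = 13957.
A: 1889.2 mm over 13957 years gives 1889.2 / 13957 ≈ 0.135 mm per year.
Length of B = 0.135 × 21520 = 2905.2 mm.

2905.2 mm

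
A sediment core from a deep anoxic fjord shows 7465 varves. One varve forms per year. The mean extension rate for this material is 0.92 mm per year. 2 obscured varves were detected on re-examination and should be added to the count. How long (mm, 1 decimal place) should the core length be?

Adjusted count: 7465 + 2 = 7467 varves.
Length ≈ 0.92 × 7467 = 6869.6 mm.

6869.6 mm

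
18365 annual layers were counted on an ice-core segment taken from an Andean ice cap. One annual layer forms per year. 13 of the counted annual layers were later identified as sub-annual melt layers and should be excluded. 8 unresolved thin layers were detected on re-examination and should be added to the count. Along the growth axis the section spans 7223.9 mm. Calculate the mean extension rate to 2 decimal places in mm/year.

After corrections the count is 18365 − 13 + 8 = 18360 annual layers.
7223.9 mm over 18360 years gives 7223.9 / 18360 ≈ 0.39 mm/year.

0.39 mm/year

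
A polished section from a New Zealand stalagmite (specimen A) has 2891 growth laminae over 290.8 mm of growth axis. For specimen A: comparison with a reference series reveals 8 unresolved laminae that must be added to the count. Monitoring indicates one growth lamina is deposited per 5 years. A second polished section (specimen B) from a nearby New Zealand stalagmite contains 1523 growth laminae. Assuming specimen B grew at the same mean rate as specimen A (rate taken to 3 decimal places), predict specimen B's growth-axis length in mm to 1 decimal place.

Specimen A: correcting the raw count gives 2891 + 8 = 2899 true growth laminae.
Specimen A: 2899 growth laminae at 5 years each span 2899 × 5 = 14495 years.
A: 290.8 mm over 14495 years gives 290.8 / 14495 ≈ 0.020 mm/year.
Specimen B: 1523 growth laminae at 5 years each span 1523 × 5 = 7615 years. Length of B = 0.020 × 7615 = 152.3 mm.

152.3 mm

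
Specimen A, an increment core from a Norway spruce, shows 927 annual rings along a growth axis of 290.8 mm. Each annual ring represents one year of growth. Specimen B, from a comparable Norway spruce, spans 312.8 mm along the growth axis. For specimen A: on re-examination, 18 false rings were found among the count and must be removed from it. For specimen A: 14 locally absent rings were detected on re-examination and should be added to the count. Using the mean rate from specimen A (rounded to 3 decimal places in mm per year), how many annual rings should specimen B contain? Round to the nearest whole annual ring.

Specimen A: correcting the raw count gives 927 − 18 + 14 = 923 true annual rings.
A: Mean rate = 290.8 mm / 923 years ≈ 0.315 mm per year.
Specimen B: 312.8 mm / 0.315 mm per year = 993.02 years ≈ 993 annual rings.

993 annual rings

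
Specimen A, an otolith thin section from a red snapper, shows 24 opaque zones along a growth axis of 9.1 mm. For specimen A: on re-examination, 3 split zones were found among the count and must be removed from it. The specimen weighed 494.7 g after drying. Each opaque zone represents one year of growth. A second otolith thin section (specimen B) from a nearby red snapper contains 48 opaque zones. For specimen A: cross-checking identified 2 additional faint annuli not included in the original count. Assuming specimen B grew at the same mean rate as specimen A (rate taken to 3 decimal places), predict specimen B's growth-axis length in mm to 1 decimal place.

19.0 mm

Specimen A: adjusted count: 24 − 3 + 2 = 23 opaque zones.
A: Mean rate = 9.1 mm / 23 years ≈ 0.396 mm/year.
For B, 0.396 mm/year × 48 years = 19.0 mm.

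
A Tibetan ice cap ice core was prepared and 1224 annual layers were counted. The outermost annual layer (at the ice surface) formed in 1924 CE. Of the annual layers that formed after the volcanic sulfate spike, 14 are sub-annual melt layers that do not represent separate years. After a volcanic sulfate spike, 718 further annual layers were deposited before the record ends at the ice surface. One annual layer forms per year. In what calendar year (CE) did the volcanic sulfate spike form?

1220 CE

718 annual layers formed after the volcanic sulfate spike.
Removing the 14 false annual layers leaves 718 − 14 = 704 true annual layers beyond the volcanic sulfate spike.
The annual layer at the ice surface is 1924 CE, so the volcanic sulfate spike dates to 1924 − 704 = 1220 CE.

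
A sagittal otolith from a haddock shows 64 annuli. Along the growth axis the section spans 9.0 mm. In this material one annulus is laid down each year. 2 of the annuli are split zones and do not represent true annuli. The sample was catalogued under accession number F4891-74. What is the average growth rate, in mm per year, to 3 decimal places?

True annulus count = 64 − 2 = 62.
Extension rate ≈ 9.0 / 62 = 0.145 mm per year.

0.145 mm per year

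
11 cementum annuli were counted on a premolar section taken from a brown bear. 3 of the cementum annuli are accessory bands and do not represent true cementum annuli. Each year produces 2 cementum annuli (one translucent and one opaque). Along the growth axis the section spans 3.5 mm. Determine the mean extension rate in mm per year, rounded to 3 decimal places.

Correcting the raw count gives 11 − 3 = 8 true cementum annuli.
With 2 cementum annuli per year, 8 / 2 = 4 years.
3.5 mm over 4 years gives 3.5 / 4 ≈ 0.875 mm per year.

0.875 mm per year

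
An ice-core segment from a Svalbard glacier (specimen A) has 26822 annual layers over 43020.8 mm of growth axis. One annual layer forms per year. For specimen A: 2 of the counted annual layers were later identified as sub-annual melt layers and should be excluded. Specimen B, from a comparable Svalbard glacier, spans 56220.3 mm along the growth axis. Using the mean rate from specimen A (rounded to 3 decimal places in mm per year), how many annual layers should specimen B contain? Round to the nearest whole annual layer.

35050 annual layers

Specimen A: true annual layer count = 26822 − 2 = 26820.
A: Extension rate ≈ 43020.8 / 26820 = 1.604 mm/year.
Specimen B: 56220.3 mm / 1.604 mm per year = 35050.06 years ≈ 35050 annual layers.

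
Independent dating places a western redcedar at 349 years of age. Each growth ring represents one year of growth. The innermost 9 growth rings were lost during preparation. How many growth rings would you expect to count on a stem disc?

340 growth rings

One growth ring per year gives 349 growth rings over 349 years.
349 − 9 missed = 340 growth rings expected in the prepared section.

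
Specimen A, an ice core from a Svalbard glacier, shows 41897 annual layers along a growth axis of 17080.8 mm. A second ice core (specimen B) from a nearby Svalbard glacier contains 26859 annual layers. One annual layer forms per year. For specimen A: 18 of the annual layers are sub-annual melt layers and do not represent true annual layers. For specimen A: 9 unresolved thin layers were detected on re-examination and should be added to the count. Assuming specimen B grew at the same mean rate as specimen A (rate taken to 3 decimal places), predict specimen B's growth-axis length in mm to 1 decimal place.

10958.5 mm

Specimen A: adjusted count: 41897 − 18 + 9 = 41888 annual layers.
A: Mean rate = 17080.8 mm / 41888 years ≈ 0.408 mm per year.
Length of B = 0.408 × 26859 = 10958.5 mm.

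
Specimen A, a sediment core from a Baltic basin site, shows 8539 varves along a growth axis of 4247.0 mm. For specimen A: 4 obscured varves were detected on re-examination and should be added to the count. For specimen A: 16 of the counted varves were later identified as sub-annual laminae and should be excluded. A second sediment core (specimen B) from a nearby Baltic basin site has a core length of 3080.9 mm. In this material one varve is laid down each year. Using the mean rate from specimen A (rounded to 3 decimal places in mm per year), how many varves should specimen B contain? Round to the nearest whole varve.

Specimen A: true varve count = 8539 − 16 + 4 = 8527.
A: Extension rate ≈ 4247.0 / 8527 = 0.498 mm/year.
B spans 3080.9 / 0.498 = 6186.55 years ≈ 6187 varves.

6187 varves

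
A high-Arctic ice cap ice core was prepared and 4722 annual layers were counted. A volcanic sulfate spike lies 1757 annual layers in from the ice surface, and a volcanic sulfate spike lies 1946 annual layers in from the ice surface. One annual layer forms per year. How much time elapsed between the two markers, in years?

189 yr

1946 − 1757 = 189 annual layers lie between the two events.
One annual layer per year makes the interval 189 years.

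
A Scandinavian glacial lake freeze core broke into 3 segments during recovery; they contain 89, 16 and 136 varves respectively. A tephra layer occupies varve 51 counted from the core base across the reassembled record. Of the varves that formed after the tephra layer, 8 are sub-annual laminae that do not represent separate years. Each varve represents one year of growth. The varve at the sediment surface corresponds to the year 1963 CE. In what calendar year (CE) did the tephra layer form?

1781 CE

Total varves = 89 + 16 + 136 = 241.
241 − 51 = 190 varves lie beyond the tephra layer toward the sediment surface.
190 − 8 false = 182 true varves after the tephra layer.
Counting back 182 years from 1963 CE places the tephra layer in 1963 − 182 = 1781 CE.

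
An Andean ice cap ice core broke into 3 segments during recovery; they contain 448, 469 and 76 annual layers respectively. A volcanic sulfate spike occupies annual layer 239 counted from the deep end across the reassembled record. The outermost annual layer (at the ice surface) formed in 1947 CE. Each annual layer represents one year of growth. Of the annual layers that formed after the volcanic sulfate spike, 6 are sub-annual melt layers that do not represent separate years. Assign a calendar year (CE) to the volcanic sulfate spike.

1199 CE

Total annual layers = 448 + 469 + 76 = 993.
The volcanic sulfate spike sits at annual layer 239 from the deep end, so 993 − 239 = 754 annual layers formed after it.
754 − 6 false = 748 true annual layers after the volcanic sulfate spike.
The annual layer at the ice surface is 1947 CE, so the volcanic sulfate spike dates to 1947 − 748 = 1199 CE.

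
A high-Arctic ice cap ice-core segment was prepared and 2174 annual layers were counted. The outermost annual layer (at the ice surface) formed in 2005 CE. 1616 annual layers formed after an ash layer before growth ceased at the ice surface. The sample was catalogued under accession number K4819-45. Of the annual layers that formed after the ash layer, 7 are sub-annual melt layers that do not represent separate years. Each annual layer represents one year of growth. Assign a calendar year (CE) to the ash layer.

396 CE

1616 annual layers post-date the ash layer.
Excluding 7 false annual layers: 1616 − 7 = 1609.
The annual layer at the ice surface is 2005 CE, so the ash layer dates to 2005 − 1609 = 396 CE.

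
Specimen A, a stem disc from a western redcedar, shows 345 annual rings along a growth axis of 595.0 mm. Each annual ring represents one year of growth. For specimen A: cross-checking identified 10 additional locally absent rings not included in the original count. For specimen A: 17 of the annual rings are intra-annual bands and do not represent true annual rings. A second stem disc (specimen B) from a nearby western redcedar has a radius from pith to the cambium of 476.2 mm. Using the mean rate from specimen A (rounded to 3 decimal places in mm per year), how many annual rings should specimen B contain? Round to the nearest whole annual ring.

Specimen A: true annual ring count = 345 − 17 + 10 = 338.
A: Mean rate = 595.0 mm / 338 years ≈ 1.760 mm per year.
Specimen B: 476.2 mm / 1.760 mm per year = 270.57 years ≈ 271 annual rings.

271 annual rings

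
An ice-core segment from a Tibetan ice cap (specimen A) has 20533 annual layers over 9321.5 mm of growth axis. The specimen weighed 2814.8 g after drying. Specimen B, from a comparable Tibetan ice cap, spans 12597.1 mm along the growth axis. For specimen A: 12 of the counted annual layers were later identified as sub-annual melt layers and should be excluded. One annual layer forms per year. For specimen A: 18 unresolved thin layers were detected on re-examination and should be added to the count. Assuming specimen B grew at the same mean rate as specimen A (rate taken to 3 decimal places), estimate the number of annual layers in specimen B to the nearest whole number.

Specimen A: after corrections the count is 20533 − 12 + 18 = 20539 annual layers.
A: 9321.5 mm over 20539 years gives 9321.5 / 20539 ≈ 0.454 mm per year.
For B, 12597.1 / 0.454 = 27746.92 years ≈ 27747 annual layers.

27747 annual layers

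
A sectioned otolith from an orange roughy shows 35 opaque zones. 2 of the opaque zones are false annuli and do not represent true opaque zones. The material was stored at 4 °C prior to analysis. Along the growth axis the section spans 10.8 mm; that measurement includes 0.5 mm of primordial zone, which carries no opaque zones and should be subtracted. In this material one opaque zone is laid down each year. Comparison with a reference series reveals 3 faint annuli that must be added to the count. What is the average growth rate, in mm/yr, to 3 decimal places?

0.286 mm/yr

After corrections the count is 35 − 2 + 3 = 36 opaque zones.
Removing the 0.5 mm offcut leaves 10.8 − 0.5 = 10.3 mm.
Extension rate ≈ 10.3 / 36 = 0.286 mm/yr.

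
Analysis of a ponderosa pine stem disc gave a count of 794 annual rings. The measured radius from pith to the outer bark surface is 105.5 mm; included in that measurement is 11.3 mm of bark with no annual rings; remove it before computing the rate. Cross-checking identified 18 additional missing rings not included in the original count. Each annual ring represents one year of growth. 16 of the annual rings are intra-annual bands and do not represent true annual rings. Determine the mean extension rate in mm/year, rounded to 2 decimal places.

0.12 mm/year

Adjusted count: 794 − 16 + 18 = 796 annual rings.
The growth record spans 105.5 − 11.3 = 94.2 mm.
Mean rate = 94.2 mm / 796 years ≈ 0.12 mm/year.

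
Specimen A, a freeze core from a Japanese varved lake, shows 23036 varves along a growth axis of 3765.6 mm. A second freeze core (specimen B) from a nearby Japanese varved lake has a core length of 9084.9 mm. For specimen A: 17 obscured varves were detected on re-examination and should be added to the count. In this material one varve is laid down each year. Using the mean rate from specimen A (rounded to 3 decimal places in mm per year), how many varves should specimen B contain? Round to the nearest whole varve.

55736 varves

Specimen A: true varve count = 23036 + 17 = 23053.
A: 3765.6 mm over 23053 years gives 3765.6 / 23053 ≈ 0.163 mm per year.
For B, 9084.9 / 0.163 = 55735.58 years ≈ 55736 varves.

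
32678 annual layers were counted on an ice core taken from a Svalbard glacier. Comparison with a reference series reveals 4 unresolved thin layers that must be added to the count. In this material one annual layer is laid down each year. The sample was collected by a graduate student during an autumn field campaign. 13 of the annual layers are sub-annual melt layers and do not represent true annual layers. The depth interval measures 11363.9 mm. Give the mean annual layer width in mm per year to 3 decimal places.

After corrections the count is 32678 − 13 + 4 = 32669 annual layers.
11363.9 mm over 32669 years gives 11363.9 / 32669 ≈ 0.348 mm per year.

0.348 mm per year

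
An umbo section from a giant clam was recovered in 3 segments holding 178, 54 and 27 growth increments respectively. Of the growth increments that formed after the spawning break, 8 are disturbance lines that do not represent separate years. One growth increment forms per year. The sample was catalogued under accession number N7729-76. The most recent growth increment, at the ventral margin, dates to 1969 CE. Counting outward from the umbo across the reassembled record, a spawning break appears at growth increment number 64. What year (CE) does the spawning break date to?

1782 CE

Total growth increments = 178 + 54 + 27 = 259.
259 − 64 = 195 growth increments lie beyond the spawning break toward the ventral margin.
195 − 8 false = 187 true growth increments after the spawning break.
The growth increment at the ventral margin is 1969 CE, so the spawning break dates to 1969 − 187 = 1782 CE.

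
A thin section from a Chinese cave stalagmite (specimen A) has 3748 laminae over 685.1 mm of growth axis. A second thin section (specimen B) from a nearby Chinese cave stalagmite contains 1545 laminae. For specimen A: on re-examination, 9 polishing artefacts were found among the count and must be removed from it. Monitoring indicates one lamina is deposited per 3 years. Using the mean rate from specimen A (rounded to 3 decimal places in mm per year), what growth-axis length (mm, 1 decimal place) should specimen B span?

Specimen A: true lamina count = 3748 − 9 = 3739.
Specimen A: multiplying by 3 years per lamina: 3739 × 3 = 11217 years.
A: 685.1 mm over 11217 years gives 685.1 / 11217 ≈ 0.061 mm/year.
Specimen B: at 3 years per lamina, 1545 × 3 = 4635 years. B's length ≈ 0.061 × 4635 = 282.7 mm.

282.7 mm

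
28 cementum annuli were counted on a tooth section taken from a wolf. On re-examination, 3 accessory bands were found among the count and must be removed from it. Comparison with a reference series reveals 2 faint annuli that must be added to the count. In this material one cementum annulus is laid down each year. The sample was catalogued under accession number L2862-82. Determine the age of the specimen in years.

After corrections the count is 28 − 3 + 2 = 27 cementum annuli.
One cementum annulus per year makes the duration 27 years.

27 years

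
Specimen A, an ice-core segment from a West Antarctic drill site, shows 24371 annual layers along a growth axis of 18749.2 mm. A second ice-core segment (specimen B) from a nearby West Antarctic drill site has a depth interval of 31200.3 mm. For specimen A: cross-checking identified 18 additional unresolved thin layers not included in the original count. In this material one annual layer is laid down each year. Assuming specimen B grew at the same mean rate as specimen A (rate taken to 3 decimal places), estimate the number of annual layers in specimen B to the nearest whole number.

40573 annual layers

Specimen A: adjusted count: 24371 + 18 = 24389 annual layers.
A: 18749.2 mm over 24389 years gives 18749.2 / 24389 ≈ 0.769 mm per year.
B spans 31200.3 / 0.769 = 40572.56 years ≈ 40573 annual layers.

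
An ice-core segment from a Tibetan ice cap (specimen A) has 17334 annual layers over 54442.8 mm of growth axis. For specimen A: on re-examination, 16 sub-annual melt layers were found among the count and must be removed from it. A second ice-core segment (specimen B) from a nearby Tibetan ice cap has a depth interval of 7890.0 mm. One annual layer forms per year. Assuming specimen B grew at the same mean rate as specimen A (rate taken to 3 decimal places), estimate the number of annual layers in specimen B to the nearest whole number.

Specimen A: adjusted count: 17334 − 16 = 17318 annual layers.
A: 54442.8 mm over 17318 years gives 54442.8 / 17318 ≈ 3.144 mm/yr.
B spans 7890.0 / 3.144 = 2509.54 years ≈ 2510 annual layers.

2510 annual layers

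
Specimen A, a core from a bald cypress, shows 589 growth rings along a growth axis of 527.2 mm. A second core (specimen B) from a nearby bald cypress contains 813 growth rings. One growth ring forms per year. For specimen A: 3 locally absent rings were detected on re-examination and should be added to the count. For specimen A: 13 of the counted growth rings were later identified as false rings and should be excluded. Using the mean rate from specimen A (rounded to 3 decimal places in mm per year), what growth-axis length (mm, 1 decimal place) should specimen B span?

740.6 mm

Specimen A: adjusted count: 589 − 13 + 3 = 579 growth rings.
A: Extension rate ≈ 527.2 / 579 = 0.911 mm/year.
Length of B = 0.911 × 813 = 740.6 mm.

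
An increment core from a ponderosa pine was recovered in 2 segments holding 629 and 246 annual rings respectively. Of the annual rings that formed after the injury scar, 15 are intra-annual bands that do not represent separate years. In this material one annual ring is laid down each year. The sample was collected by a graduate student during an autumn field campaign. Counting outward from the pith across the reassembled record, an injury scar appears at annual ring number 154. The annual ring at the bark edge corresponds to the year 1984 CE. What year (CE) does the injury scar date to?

Total annual rings = 629 + 246 = 875.
875 − 154 = 721 annual rings lie beyond the injury scar toward the bark edge.
Removing the 15 false annual rings leaves 721 − 15 = 706 true annual rings beyond the injury scar.
Counting back 706 years from 1984 CE places the injury scar in 1984 − 706 = 1278 CE.

1278 CE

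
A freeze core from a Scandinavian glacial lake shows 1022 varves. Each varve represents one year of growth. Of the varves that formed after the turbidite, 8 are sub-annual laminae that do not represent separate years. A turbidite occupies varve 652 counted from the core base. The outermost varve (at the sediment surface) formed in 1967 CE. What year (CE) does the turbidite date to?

1605 CE

Between varve 652 and the sediment surface there are 1022 − 652 = 370 varves.
370 − 8 false = 362 true varves after the turbidite.
1967 − 362 = 1605 CE.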